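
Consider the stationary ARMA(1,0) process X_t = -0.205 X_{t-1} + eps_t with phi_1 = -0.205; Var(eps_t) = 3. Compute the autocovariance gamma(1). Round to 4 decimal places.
\gamma(1) = -0.6420

Multiply the model equation by X_{t-k} and take expectations. With theta_0 = psi_0 = 1 and psi_j the MA(infinity) weights, this gives
  gamma(k) - sum_i phi_i gamma(k-i) = c_k,
  c_k = sigma^2 * sum_{j=k..q} theta_j psi_{j-k}   (c_k = 0 for k > q),
using gamma(-m) = gamma(m).
Pure AR (q = 0): c_0 = sigma^2 = 3, c_k = 0 for k >= 1.
Equations for k = 0 and k = 1 (AR order 1):
  gamma(0) = phi_1 gamma(1) + c_0
  gamma(1) = phi_1 gamma(0) + c_1
Substituting the second into the first: gamma(0) (1 - phi_1^2) = c_0 + phi_1 c_1, so
  gamma(0) = c_0 / (1 - phi_1^2) = 3 / (1 - (-0.205)^2) = 3 / 0.957975 = 3.131606.
  gamma(1) = phi_1 gamma(0) = (-0.205)(3.131606) = -0.641979.
Therefore gamma(1) = -0.6420 (to 4 decimal places).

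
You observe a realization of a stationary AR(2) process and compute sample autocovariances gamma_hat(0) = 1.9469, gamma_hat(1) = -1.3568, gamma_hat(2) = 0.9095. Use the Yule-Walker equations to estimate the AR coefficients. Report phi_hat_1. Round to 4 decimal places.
\hat\phi_{1} = -0.7220

The Yule-Walker equations for an AR(p) process read, in matrix form,
  Gamma_p phi = r_p,   with   (Gamma_p)_{ij} = gamma(|i - j|),
                       (r_p)_i = gamma(i),   i,j = 1..p.
Substitute the sample gammas (Toeplitz matrix and right-hand side of size 2):
  Gamma_p = [[1.9469, -1.3568], [-1.3568, 1.9469]]
  r_p     = [-1.3568, 0.9095]
Written out:
  1.9469 phi_1 - 1.3568 phi_2 = -1.3568
  -1.3568 phi_1 + 1.9469 phi_2 = 0.9095
Solve by Cramer's rule:
  det = gamma(0)^2 - gamma(1)^2 = (1.9469)^2 - (-1.3568)^2 = 3.79041961 - 1.84090624 = 1.94951337
  phi_hat_1 = [gamma(1) gamma(0) - gamma(1) gamma(2)] / det = [(-1.3568)(1.9469) - (-1.3568)(0.9095)] / 1.94951337 = -1.40754432 / 1.94951337 = -0.722
  phi_hat_2 = [gamma(0) gamma(2) - gamma(1)^2] / det = [(1.9469)(0.9095) - (-1.3568)^2] / 1.94951337 = -0.07020069 / 1.94951337 = -0.036
So phi_hat = [-0.7220, -0.0360].
Therefore phi_hat_1 = -0.7220.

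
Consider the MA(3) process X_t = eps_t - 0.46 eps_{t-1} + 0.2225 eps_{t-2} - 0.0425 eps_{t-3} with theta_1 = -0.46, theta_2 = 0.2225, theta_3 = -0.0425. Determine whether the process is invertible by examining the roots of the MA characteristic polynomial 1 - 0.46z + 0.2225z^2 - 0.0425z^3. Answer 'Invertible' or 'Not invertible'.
\text{Invertible}

The MA(q) characteristic polynomial is P(z) = 1 - 0.46z + 0.2225z^2 - 0.0425z^3.
Invertibility requires all roots to lie outside the unit circle, i.e. |z| > 1 for every root.
Degree 3: look for a simple real root z0 first, then factor out (1 - z/z0) and solve the remaining quadratic.
Testing z0 = 4: P(4) = 1 + (-0.46)(4) + (0.2225)(4)^2 + (-0.0425)(4)^3
  = 1 + (-1.84) + (3.56) + (-2.72) = 0.  So z_0 = 4 is a root, |z_0| = 4.
Divide out the factor (1 - 0.25 z) = (1 - z/z0) (since 1/z0 = 0.25):
  P(z) = (1 - 0.25 z)(1 + (-0.21) z + (0.17) z^2)
  [check: z-coef -0.21 - (0.25) = -0.46; z^2-coef 0.17 - (0.25)(-0.21) = 0.2225; z^3-coef -(0.25)(0.17) = -0.0425.]
Remaining roots from the quadratic factor 1 + (-0.21) z + (0.17) z^2:
  Set 1 + (-0.21) z + (0.17) z^2 = 0, i.e. a z^2 + b z + c = 0 with a = 0.17, b = -0.21, c = 1.
  Discriminant D = b^2 - 4ac = (-0.21)^2 - 4*(0.17)*1 = 0.0441 - (0.68) = -0.6359.
  D < 0, so the roots are the complex-conjugate pair z = (-b +/- i sqrt(-D)) / (2a) = 0.6176 +/- 2.3454i.
  For a conjugate pair |z|^2 = z * conj(z) = (product of roots) = c/a = 1/(0.17) = 5.882353, so |z| = sqrt(5.882353) = 2.4254 for both roots.
Moduli of all roots: 4.0000, 2.4254, 2.4254.
All moduli strictly greater than 1? Yes.
Verdict: Invertible.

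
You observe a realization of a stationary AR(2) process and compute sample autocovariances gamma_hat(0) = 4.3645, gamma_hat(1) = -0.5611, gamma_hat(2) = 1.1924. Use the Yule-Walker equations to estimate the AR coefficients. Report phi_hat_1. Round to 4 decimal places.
\hat\phi_{1} = -0.0950

The Yule-Walker equations for an AR(p) process read, in matrix form,
  Gamma_p phi = r_p,   with   (Gamma_p)_{ij} = gamma(|i - j|),
                       (r_p)_i = gamma(i),   i,j = 1..p.
Substitute the sample gammas (Toeplitz matrix and right-hand side of size 2):
  Gamma_p = [[4.3645, -0.5611], [-0.5611, 4.3645]]
  r_p     = [-0.5611, 1.1924]
Written out:
  4.3645 phi_1 - 0.5611 phi_2 = -0.5611
  -0.5611 phi_1 + 4.3645 phi_2 = 1.1924
Solve by Cramer's rule:
  det = gamma(0)^2 - gamma(1)^2 = (4.3645)^2 - (-0.5611)^2 = 19.04886025 - 0.31483321 = 18.73402704
  phi_hat_1 = [gamma(1) gamma(0) - gamma(1) gamma(2)] / det = [(-0.5611)(4.3645) - (-0.5611)(1.1924)] / 18.73402704 = -1.77986531 / 18.73402704 = -0.095
  phi_hat_2 = [gamma(0) gamma(2) - gamma(1)^2] / det = [(4.3645)(1.1924) - (-0.5611)^2] / 18.73402704 = 4.88939659 / 18.73402704 = 0.261
So phi_hat = [-0.0950, 0.2610].
Therefore phi_hat_1 = -0.0950.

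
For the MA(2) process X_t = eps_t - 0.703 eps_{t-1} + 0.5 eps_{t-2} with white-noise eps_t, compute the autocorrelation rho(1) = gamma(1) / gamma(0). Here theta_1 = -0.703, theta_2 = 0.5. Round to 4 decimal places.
\rho(1) = -0.6046

For an MA(q) process with theta_0 = 1, the autocovariance is
  gamma(k) = sigma^2 * sum_{i=0..q-k} theta_i * theta_{i+k},
and rho(k) = gamma(k) / gamma(0). Sigma^2 cancels.
  numerator   = (1)*(-0.703) + (-0.703)*(0.5) = -1.0545.
  denominator = (1)^2 + (-0.703)^2 + (0.5)^2 = 1.744209.
  rho(1) = -1.0545 / 1.744209 = -0.6046.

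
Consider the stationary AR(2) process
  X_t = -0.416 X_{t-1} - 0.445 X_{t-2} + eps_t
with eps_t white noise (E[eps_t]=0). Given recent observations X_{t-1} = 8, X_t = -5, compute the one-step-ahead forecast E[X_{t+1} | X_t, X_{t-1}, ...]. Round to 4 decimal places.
E[X_{t+1} \mid \mathcal F_t] = -1.4800

For an AR(p) model X_t = c + sum_i phi_i X_{t-i} + eps_t, the
one-step-ahead conditional mean is
  E[X_{t+1} | X_t, ...] = c + sum_i phi_i X_{t+1-i}.
Substitute known values:
  E[X_{t+1} | ...] = (-0.416) * (-5) + (-0.445) * (8)
                   = -1.4800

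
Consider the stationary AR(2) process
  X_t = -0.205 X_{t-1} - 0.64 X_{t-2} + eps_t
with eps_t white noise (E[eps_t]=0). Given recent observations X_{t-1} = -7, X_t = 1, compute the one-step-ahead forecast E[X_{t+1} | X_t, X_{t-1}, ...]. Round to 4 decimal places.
E[X_{t+1} \mid \mathcal F_t] = 4.2750

For an AR(p) model X_t = c + sum_i phi_i X_{t-i} + eps_t, the
one-step-ahead conditional mean is
  E[X_{t+1} | X_t, ...] = c + sum_i phi_i X_{t+1-i}.
Substitute known values:
  E[X_{t+1} | ...] = (-0.205) * (1) + (-0.64) * (-7)
                   = 4.2750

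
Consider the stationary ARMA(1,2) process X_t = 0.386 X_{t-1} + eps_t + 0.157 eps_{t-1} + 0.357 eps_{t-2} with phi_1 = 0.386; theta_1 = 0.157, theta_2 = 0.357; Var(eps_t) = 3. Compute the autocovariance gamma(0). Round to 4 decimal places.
\gamma(0) = 5.0163

Multiply the model equation by X_{t-k} and take expectations. With theta_0 = psi_0 = 1 and psi_j the MA(infinity) weights, this gives
  gamma(k) - sum_i phi_i gamma(k-i) = c_k,
  c_k = sigma^2 * sum_{j=k..q} theta_j psi_{j-k}   (c_k = 0 for k > q),
using gamma(-m) = gamma(m).
psi-weights needed (psi_j = theta_j + sum_i phi_i psi_{j-i}):
  psi_1 = theta_1 + phi_1 = 0.157 + (0.386) = 0.543
  psi_2 = theta_2 + phi_1 psi_1 = 0.357 + (0.386)(0.543) = 0.566598
Right-hand sides:
  c_0 = sigma^2 (1 + theta_1 psi_1 + theta_2 psi_2) = 3 * (1 + (0.157)(0.543) + (0.357)(0.566598)) = 3 * 1.287526 = 3.862579
  c_1 = sigma^2 (theta_1 + theta_2 psi_1) = 3 * (0.157 + (0.357)(0.543)) = 1.052553
  c_2 = sigma^2 theta_2 = 3 * (0.357) = 1.071
Equations for k = 0 and k = 1 (AR order 1):
  gamma(0) = phi_1 gamma(1) + c_0
  gamma(1) = phi_1 gamma(0) + c_1
Substituting the second into the first: gamma(0) (1 - phi_1^2) = c_0 + phi_1 c_1, so
  gamma(0) = (c_0 + phi_1 c_1) / (1 - phi_1^2) = (3.862579 + (0.386)(1.052553)) / (1 - (0.386)^2) = 4.268865 / 0.851004 = 5.016269.
Therefore gamma(0) = 5.0163 (to 4 decimal places).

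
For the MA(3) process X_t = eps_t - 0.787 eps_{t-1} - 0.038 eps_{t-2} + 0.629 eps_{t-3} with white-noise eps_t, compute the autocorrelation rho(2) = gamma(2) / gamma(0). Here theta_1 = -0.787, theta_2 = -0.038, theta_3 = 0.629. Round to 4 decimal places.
\rho(2) = -0.2643

For an MA(q) process with theta_0 = 1, the autocovariance is
  gamma(k) = sigma^2 * sum_{i=0..q-k} theta_i * theta_{i+k},
and rho(k) = gamma(k) / gamma(0). Sigma^2 cancels.
  numerator   = (1)*(-0.038) + (-0.787)*(0.629) = -0.533023.
  denominator = (1)^2 + (-0.787)^2 + (-0.038)^2 + (0.629)^2 = 2.016454.
  rho(2) = -0.533023 / 2.016454 = -0.2643.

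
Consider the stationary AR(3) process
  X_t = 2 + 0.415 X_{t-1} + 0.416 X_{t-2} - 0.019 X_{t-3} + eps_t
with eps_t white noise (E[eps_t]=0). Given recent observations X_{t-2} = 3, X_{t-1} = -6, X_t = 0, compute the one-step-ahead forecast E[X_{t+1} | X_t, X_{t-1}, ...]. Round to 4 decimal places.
E[X_{t+1} \mid \mathcal F_t] = -0.5530

For an AR(p) model X_t = c + sum_i phi_i X_{t-i} + eps_t, the
one-step-ahead conditional mean is
  E[X_{t+1} | X_t, ...] = c + sum_i phi_i X_{t+1-i}.
Substitute known values:
  E[X_{t+1} | ...] = 2 + (0.415) * (0) + (0.416) * (-6) + (-0.019) * (3)
                   = -0.5530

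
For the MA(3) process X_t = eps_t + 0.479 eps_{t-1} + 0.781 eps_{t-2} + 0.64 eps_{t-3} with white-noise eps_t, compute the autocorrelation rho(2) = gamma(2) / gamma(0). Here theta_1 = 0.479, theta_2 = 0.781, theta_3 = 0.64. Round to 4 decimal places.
\rho(2) = 0.4836

For an MA(q) process with theta_0 = 1, the autocovariance is
  gamma(k) = sigma^2 * sum_{i=0..q-k} theta_i * theta_{i+k},
and rho(k) = gamma(k) / gamma(0). Sigma^2 cancels.
  numerator   = (1)*(0.781) + (0.479)*(0.64) = 1.08756.
  denominator = (1)^2 + (0.479)^2 + (0.781)^2 + (0.64)^2 = 2.249002.
  rho(2) = 1.08756 / 2.249002 = 0.4836.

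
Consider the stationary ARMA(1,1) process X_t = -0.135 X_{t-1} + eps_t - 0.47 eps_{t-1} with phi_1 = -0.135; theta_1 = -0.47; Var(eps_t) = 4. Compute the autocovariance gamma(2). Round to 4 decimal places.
\gamma(2) = 0.3539

Multiply the model equation by X_{t-k} and take expectations. With theta_0 = psi_0 = 1 and psi_j the MA(infinity) weights, this gives
  gamma(k) - sum_i phi_i gamma(k-i) = c_k,
  c_k = sigma^2 * sum_{j=k..q} theta_j psi_{j-k}   (c_k = 0 for k > q),
using gamma(-m) = gamma(m).
psi-weights needed (psi_j = theta_j + sum_i phi_i psi_{j-i}):
  psi_1 = theta_1 + phi_1 = -0.47 + (-0.135) = -0.605
Right-hand sides:
  c_0 = sigma^2 (1 + theta_1 psi_1) = 4 * (1 + (-0.47)(-0.605)) = 4 * 1.28435 = 5.1374
  c_1 = sigma^2 theta_1 = 4 * (-0.47) = -1.88
  c_2 = 0
Equations for k = 0 and k = 1 (AR order 1):
  gamma(0) = phi_1 gamma(1) + c_0
  gamma(1) = phi_1 gamma(0) + c_1
Substituting the second into the first: gamma(0) (1 - phi_1^2) = c_0 + phi_1 c_1, so
  gamma(0) = (c_0 + phi_1 c_1) / (1 - phi_1^2) = (5.1374 + (-0.135)(-1.88)) / (1 - (-0.135)^2) = 5.3912 / 0.981775 = 5.491279.
  gamma(1) = phi_1 gamma(0) + c_1 = (-0.135)(5.491279) + (-1.88) = -2.621323.
For k = 2 (> q): gamma(2) = phi_1 gamma(1) = (-0.135)(-2.621323) = 0.353879.
Therefore gamma(2) = 0.3539 (to 4 decimal places).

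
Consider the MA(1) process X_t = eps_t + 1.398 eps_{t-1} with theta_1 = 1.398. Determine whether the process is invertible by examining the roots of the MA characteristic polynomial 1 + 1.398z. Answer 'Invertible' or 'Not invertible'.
\text{Not invertible}

The MA(q) characteristic polynomial is P(z) = 1 + 1.398z.
Invertibility requires all roots to lie outside the unit circle, i.e. |z| > 1 for every root.
This is linear in z: 1 + (1.398) z = 0  =>  z = -1/(1.398) = -0.715308,  |z| = 0.715308.
Moduli of all roots: 0.7153.
All moduli strictly greater than 1? No.
Verdict: Not invertible.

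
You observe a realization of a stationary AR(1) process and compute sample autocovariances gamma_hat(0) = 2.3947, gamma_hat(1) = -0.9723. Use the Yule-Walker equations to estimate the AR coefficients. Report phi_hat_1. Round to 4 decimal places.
\hat\phi_{1} = -0.4060

The Yule-Walker equations for an AR(p) process read, in matrix form,
  Gamma_p phi = r_p,   with   (Gamma_p)_{ij} = gamma(|i - j|),
                       (r_p)_i = gamma(i),   i,j = 1..p.
Substitute the sample gammas (Toeplitz matrix and right-hand side of size 1):
  Gamma_p = [[2.3947]]
  r_p     = [-0.9723]
With p = 1 this is the single equation gamma(0) phi_1 = gamma(1):
  phi_hat_1 = gamma(1) / gamma(0) = -0.9723 / 2.3947 = -0.4060.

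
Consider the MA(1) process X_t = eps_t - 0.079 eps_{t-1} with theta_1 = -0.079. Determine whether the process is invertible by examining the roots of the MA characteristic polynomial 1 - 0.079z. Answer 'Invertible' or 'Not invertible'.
\text{Invertible}

The MA(q) characteristic polynomial is P(z) = 1 - 0.079z.
Invertibility requires all roots to lie outside the unit circle, i.e. |z| > 1 for every root.
This is linear in z: 1 + (-0.079) z = 0  =>  z = -1/(-0.079) = 12.658228,  |z| = 12.658228.
Moduli of all roots: 12.6582.
All moduli strictly greater than 1? Yes.
Verdict: Invertible.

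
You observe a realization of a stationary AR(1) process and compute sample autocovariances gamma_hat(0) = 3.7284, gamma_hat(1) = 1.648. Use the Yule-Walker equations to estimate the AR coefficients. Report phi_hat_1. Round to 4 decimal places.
\hat\phi_{1} = 0.4420

The Yule-Walker equations for an AR(p) process read, in matrix form,
  Gamma_p phi = r_p,   with   (Gamma_p)_{ij} = gamma(|i - j|),
                       (r_p)_i = gamma(i),   i,j = 1..p.
Substitute the sample gammas (Toeplitz matrix and right-hand side of size 1):
  Gamma_p = [[3.7284]]
  r_p     = [1.648]
With p = 1 this is the single equation gamma(0) phi_1 = gamma(1):
  phi_hat_1 = gamma(1) / gamma(0) = 1.648 / 3.7284 = 0.4420.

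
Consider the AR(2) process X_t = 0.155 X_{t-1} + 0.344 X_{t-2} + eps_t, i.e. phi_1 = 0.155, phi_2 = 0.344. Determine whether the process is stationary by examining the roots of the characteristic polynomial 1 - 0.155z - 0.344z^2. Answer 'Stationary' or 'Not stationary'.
\text{Stationary}

The AR(p) characteristic polynomial is P(z) = 1 - 0.155z - 0.344z^2.
Stationarity requires all roots to lie outside the unit circle, i.e. |z| > 1 for every root.
Set 1 + (-0.155) z + (-0.344) z^2 = 0, i.e. a z^2 + b z + c = 0 with a = -0.344, b = -0.155, c = 1.
Discriminant D = b^2 - 4ac = (-0.155)^2 - 4*(-0.344)*1 = 0.024025 - (-1.376) = 1.400025.
D >= 0, so the roots are real: z = (-b +/- sqrt(D)) / (2a) = (0.155 +/- 1.183227) / (-0.688).
  z_1 = (0.155 + 1.183227) / (-0.688) = -1.9451,   |z_1| = 1.9451.
  z_2 = (0.155 - 1.183227) / (-0.688) = 1.4945,   |z_2| = 1.4945.
Moduli of all roots: 1.9451, 1.4945.
All moduli strictly greater than 1? Yes.
Verdict: Stationary.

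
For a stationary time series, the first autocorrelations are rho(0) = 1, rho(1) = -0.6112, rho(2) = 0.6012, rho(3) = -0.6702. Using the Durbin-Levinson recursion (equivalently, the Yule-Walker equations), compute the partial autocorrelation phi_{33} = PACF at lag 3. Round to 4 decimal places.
\phi_{33} = -0.3939

The PACF at lag k is phi_{kk}, the last component of the solution
to the Yule-Walker system G_k phi = r_k where
  (G_k)_{ij} = rho(|i - j|), (r_k)_i = rho(i), i,j = 1..k.
Equivalently, Durbin-Levinson gives phi_{kk} iteratively:
  phi_{11} = rho(1)
  phi_{kk} = [rho(k) - sum_{j=1..k-1} phi_{k-1,j} rho(k-j)]
            / [1 - sum_{j=1..k-1} phi_{k-1,j} rho(j)],
  phi_{k,j} = phi_{k-1,j} - phi_{kk} phi_{k-1,k-j},  j = 1..k-1.
Step k = 1:
  phi_11 = rho(1) = -0.6112.
Step k = 2:
  phi_22 = [rho(2) - phi_11 rho(1)] / [1 - phi_11 rho(1)] = [0.6012 - (-0.6112)(-0.6112)] / [1 - (-0.6112)(-0.6112)]
         = 0.22763456 / 0.62643456 = 0.363381.
  Update: phi_21 = phi_11 - phi_22 phi_11 = -0.6112 - (0.363381)(-0.6112) = -0.389101.
Step k = 3:
  phi_33 = [rho(3) - phi_21 rho(2) - phi_22 rho(1)] / [1 - phi_21 rho(1) - phi_22 rho(2)]
    numerator   = -0.6702 - (-0.389101)(0.6012) - (0.363381)(-0.6112) = -0.21417364
    denominator = 1 - (-0.389101)(-0.6112) - (0.363381)(0.6012) = 0.54371643
  phi_33 = -0.21417364 / 0.54371643 = -0.3939.
Therefore phi_{33} = -0.3939.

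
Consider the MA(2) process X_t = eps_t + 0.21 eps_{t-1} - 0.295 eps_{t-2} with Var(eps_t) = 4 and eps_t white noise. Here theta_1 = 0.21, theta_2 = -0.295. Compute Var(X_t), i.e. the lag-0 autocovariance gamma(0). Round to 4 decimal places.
\gamma(0) = 4.5245

For an MA(q) process X_t = eps_t + sum_i theta_i eps_{t-i} with
Var(eps_t) = sigma^2, the variance is
  gamma(0) = sigma^2 * (1 + sum_i theta_i^2).
  sum_i theta_i^2 = (0.21)^2 + (-0.295)^2 = 0.0441 + 0.087025 = 0.131125.
  gamma(0) = 4 * (1 + 0.131125) = 4 * 1.131125 = 4.5245.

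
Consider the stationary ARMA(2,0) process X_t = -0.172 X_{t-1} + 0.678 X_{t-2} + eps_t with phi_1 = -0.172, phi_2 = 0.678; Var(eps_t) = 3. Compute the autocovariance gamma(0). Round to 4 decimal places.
\gamma(0) = 7.7690

Multiply the model equation by X_{t-k} and take expectations. With theta_0 = psi_0 = 1 and psi_j the MA(infinity) weights, this gives
  gamma(k) - sum_i phi_i gamma(k-i) = c_k,
  c_k = sigma^2 * sum_{j=k..q} theta_j psi_{j-k}   (c_k = 0 for k > q),
using gamma(-m) = gamma(m).
Pure AR (q = 0): c_0 = sigma^2 = 3, c_k = 0 for k >= 1.
Equations for k = 0, 1, 2 (AR order 2, c_2 = 0):
  (E0) gamma(0) = phi_1 gamma(1) + phi_2 gamma(2) + c_0
  (E1) gamma(1) = phi_1 gamma(0) + phi_2 gamma(1) + c_1
  (E2) gamma(2) = phi_1 gamma(1) + phi_2 gamma(0)
From (E1): gamma(1) = A gamma(0) + B with
  A = phi_1 / (1 - phi_2) = -0.172 / 0.322 = -0.534161,   B = c_1 / (1 - phi_2) = 0 / 0.322 = 0.
Insert (E2) into (E0): gamma(0) (1 - phi_2^2) = phi_1 (1 + phi_2) gamma(1) + c_0.
  phi_1 (1 + phi_2) = (-0.172)(1.678) = -0.288616,   1 - phi_2^2 = 0.540316.
Replace gamma(1) by A gamma(0) + B and collect gamma(0):
  gamma(0) [0.540316 - (-0.288616)(-0.534161)] = c_0 = 3
  gamma(0) * 0.386148 = 3
  gamma(0) = 3 / 0.386148 = 7.769033.
Therefore gamma(0) = 7.7690 (to 4 decimal places).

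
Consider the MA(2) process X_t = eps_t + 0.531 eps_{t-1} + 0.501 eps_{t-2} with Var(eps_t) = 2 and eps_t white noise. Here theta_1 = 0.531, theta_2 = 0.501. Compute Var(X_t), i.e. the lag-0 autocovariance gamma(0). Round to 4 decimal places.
\gamma(0) = 3.0659

For an MA(q) process X_t = eps_t + sum_i theta_i eps_{t-i} with
Var(eps_t) = sigma^2, the variance is
  gamma(0) = sigma^2 * (1 + sum_i theta_i^2).
  sum_i theta_i^2 = (0.531)^2 + (0.501)^2 = 0.281961 + 0.251001 = 0.532962.
  gamma(0) = 2 * (1 + 0.532962) = 2 * 1.532962 = 3.065924, which rounds to 3.0659.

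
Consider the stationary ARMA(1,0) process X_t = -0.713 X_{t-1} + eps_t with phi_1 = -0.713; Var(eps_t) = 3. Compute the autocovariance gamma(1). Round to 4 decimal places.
\gamma(1) = -4.3508

Multiply the model equation by X_{t-k} and take expectations. With theta_0 = psi_0 = 1 and psi_j the MA(infinity) weights, this gives
  gamma(k) - sum_i phi_i gamma(k-i) = c_k,
  c_k = sigma^2 * sum_{j=k..q} theta_j psi_{j-k}   (c_k = 0 for k > q),
using gamma(-m) = gamma(m).
Pure AR (q = 0): c_0 = sigma^2 = 3, c_k = 0 for k >= 1.
Equations for k = 0 and k = 1 (AR order 1):
  gamma(0) = phi_1 gamma(1) + c_0
  gamma(1) = phi_1 gamma(0) + c_1
Substituting the second into the first: gamma(0) (1 - phi_1^2) = c_0 + phi_1 c_1, so
  gamma(0) = c_0 / (1 - phi_1^2) = 3 / (1 - (-0.713)^2) = 3 / 0.491631 = 6.102138.
  gamma(1) = phi_1 gamma(0) = (-0.713)(6.102138) = -4.350824.
Therefore gamma(1) = -4.3508 (to 4 decimal places).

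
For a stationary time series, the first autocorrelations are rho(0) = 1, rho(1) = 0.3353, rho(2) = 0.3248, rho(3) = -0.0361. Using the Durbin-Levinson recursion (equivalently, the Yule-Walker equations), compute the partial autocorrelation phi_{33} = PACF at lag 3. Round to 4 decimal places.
\phi_{33} = -0.2380

The PACF at lag k is phi_{kk}, the last component of the solution
to the Yule-Walker system G_k phi = r_k where
  (G_k)_{ij} = rho(|i - j|), (r_k)_i = rho(i), i,j = 1..k.
Equivalently, Durbin-Levinson gives phi_{kk} iteratively:
  phi_{11} = rho(1)
  phi_{kk} = [rho(k) - sum_{j=1..k-1} phi_{k-1,j} rho(k-j)]
            / [1 - sum_{j=1..k-1} phi_{k-1,j} rho(j)],
  phi_{k,j} = phi_{k-1,j} - phi_{kk} phi_{k-1,k-j},  j = 1..k-1.
Step k = 1:
  phi_11 = rho(1) = 0.3353.
Step k = 2:
  phi_22 = [rho(2) - phi_11 rho(1)] / [1 - phi_11 rho(1)] = [0.3248 - (0.3353)(0.3353)] / [1 - (0.3353)(0.3353)]
         = 0.21237391 / 0.88757391 = 0.239275.
  Update: phi_21 = phi_11 - phi_22 phi_11 = 0.3353 - (0.239275)(0.3353) = 0.255071.
Step k = 3:
  phi_33 = [rho(3) - phi_21 rho(2) - phi_22 rho(1)] / [1 - phi_21 rho(1) - phi_22 rho(2)]
    numerator   = -0.0361 - (0.255071)(0.3248) - (0.239275)(0.3353) = -0.19917591
    denominator = 1 - (0.255071)(0.3353) - (0.239275)(0.3248) = 0.83675822
  phi_33 = -0.19917591 / 0.83675822 = -0.238.
Therefore phi_{33} = -0.2380.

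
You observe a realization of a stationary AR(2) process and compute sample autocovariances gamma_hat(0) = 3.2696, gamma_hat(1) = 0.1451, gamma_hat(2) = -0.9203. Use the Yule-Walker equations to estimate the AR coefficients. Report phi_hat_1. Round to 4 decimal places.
\hat\phi_{1} = 0.0570

The Yule-Walker equations for an AR(p) process read, in matrix form,
  Gamma_p phi = r_p,   with   (Gamma_p)_{ij} = gamma(|i - j|),
                       (r_p)_i = gamma(i),   i,j = 1..p.
Substitute the sample gammas (Toeplitz matrix and right-hand side of size 2):
  Gamma_p = [[3.2696, 0.1451], [0.1451, 3.2696]]
  r_p     = [0.1451, -0.9203]
Written out:
  3.2696 phi_1 + 0.1451 phi_2 = 0.1451
  0.1451 phi_1 + 3.2696 phi_2 = -0.9203
Solve by Cramer's rule:
  det = gamma(0)^2 - gamma(1)^2 = (3.2696)^2 - (0.1451)^2 = 10.69028416 - 0.02105401 = 10.66923015
  phi_hat_1 = [gamma(1) gamma(0) - gamma(1) gamma(2)] / det = [(0.1451)(3.2696) - (0.1451)(-0.9203)] / 10.66923015 = 0.60795449 / 10.66923015 = 0.057
  phi_hat_2 = [gamma(0) gamma(2) - gamma(1)^2] / det = [(3.2696)(-0.9203) - (0.1451)^2] / 10.66923015 = -3.03006689 / 10.66923015 = -0.284
So phi_hat = [0.0570, -0.2840].
Therefore phi_hat_1 = 0.0570.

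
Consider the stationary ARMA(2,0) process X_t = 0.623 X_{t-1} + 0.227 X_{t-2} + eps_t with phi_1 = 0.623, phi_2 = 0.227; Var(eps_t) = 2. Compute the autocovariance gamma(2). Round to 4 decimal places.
\gamma(2) = 4.3871

Multiply the model equation by X_{t-k} and take expectations. With theta_0 = psi_0 = 1 and psi_j the MA(infinity) weights, this gives
  gamma(k) - sum_i phi_i gamma(k-i) = c_k,
  c_k = sigma^2 * sum_{j=k..q} theta_j psi_{j-k}   (c_k = 0 for k > q),
using gamma(-m) = gamma(m).
Pure AR (q = 0): c_0 = sigma^2 = 2, c_k = 0 for k >= 1.
Equations for k = 0, 1, 2 (AR order 2, c_2 = 0):
  (E0) gamma(0) = phi_1 gamma(1) + phi_2 gamma(2) + c_0
  (E1) gamma(1) = phi_1 gamma(0) + phi_2 gamma(1) + c_1
  (E2) gamma(2) = phi_1 gamma(1) + phi_2 gamma(0)
From (E1): gamma(1) = A gamma(0) + B with
  A = phi_1 / (1 - phi_2) = 0.623 / 0.773 = 0.805951,   B = c_1 / (1 - phi_2) = 0 / 0.773 = 0.
Insert (E2) into (E0): gamma(0) (1 - phi_2^2) = phi_1 (1 + phi_2) gamma(1) + c_0.
  phi_1 (1 + phi_2) = (0.623)(1.227) = 0.764421,   1 - phi_2^2 = 0.948471.
Replace gamma(1) by A gamma(0) + B and collect gamma(0):
  gamma(0) [0.948471 - (0.764421)(0.805951)] = c_0 = 2
  gamma(0) * 0.332385 = 2
  gamma(0) = 2 / 0.332385 = 6.017114.
  gamma(1) = A gamma(0) = (0.805951)(6.017114) = 4.849498.
  gamma(2) = phi_1 gamma(1) + phi_2 gamma(0) = (0.623)(4.849498) + (0.227)(6.017114) = 4.387122.
Therefore gamma(2) = 4.3871 (to 4 decimal places).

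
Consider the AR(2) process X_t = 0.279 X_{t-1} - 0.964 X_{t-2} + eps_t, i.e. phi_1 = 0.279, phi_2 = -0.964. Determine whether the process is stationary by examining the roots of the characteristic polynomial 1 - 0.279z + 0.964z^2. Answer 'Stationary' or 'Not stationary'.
\text{Stationary}

The AR(p) characteristic polynomial is P(z) = 1 - 0.279z + 0.964z^2.
Stationarity requires all roots to lie outside the unit circle, i.e. |z| > 1 for every root.
Set 1 + (-0.279) z + (0.964) z^2 = 0, i.e. a z^2 + b z + c = 0 with a = 0.964, b = -0.279, c = 1.
Discriminant D = b^2 - 4ac = (-0.279)^2 - 4*(0.964)*1 = 0.077841 - (3.856) = -3.778159.
D < 0, so the roots are the complex-conjugate pair z = (-b +/- i sqrt(-D)) / (2a) = 0.1447 +/- 1.0082i.
For a conjugate pair |z|^2 = z * conj(z) = (product of roots) = c/a = 1/(0.964) = 1.037344, so |z| = sqrt(1.037344) = 1.0185 for both roots.
Moduli of all roots: 1.0185, 1.0185.
All moduli strictly greater than 1? Yes.
Verdict: Stationary.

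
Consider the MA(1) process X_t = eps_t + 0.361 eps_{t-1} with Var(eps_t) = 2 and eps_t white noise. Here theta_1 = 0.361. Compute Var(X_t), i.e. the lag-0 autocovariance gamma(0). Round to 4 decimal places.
\gamma(0) = 2.2606

For an MA(q) process X_t = eps_t + sum_i theta_i eps_{t-i} with
Var(eps_t) = sigma^2, the variance is
  gamma(0) = sigma^2 * (1 + sum_i theta_i^2).
  sum_i theta_i^2 = (0.361)^2 = 0.130321.
  gamma(0) = 2 * (1 + 0.130321) = 2 * 1.130321 = 2.260642, which rounds to 2.2606.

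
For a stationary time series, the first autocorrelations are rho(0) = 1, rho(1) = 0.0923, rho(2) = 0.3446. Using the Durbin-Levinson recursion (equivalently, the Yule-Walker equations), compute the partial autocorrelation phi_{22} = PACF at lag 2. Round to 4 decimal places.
\phi_{22} = 0.3390

The PACF at lag k is phi_{kk}, the last component of the solution
to the Yule-Walker system G_k phi = r_k where
  (G_k)_{ij} = rho(|i - j|), (r_k)_i = rho(i), i,j = 1..k.
Equivalently, Durbin-Levinson gives phi_{kk} iteratively:
  phi_{11} = rho(1)
  phi_{kk} = [rho(k) - sum_{j=1..k-1} phi_{k-1,j} rho(k-j)]
            / [1 - sum_{j=1..k-1} phi_{k-1,j} rho(j)],
  phi_{k,j} = phi_{k-1,j} - phi_{kk} phi_{k-1,k-j},  j = 1..k-1.
Step k = 1:
  phi_11 = rho(1) = 0.0923.
Step k = 2:
  phi_22 = [rho(2) - phi_11 rho(1)] / [1 - phi_11 rho(1)] = [0.3446 - (0.0923)(0.0923)] / [1 - (0.0923)(0.0923)]
         = 0.33608071 / 0.99148071 = 0.339.
Therefore phi_{22} = 0.3390.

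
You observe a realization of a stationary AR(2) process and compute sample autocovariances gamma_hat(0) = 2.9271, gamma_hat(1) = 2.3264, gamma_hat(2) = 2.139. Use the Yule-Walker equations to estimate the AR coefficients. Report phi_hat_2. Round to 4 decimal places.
\hat\phi_{2} = 0.2690

The Yule-Walker equations for an AR(p) process read, in matrix form,
  Gamma_p phi = r_p,   with   (Gamma_p)_{ij} = gamma(|i - j|),
                       (r_p)_i = gamma(i),   i,j = 1..p.
Substitute the sample gammas (Toeplitz matrix and right-hand side of size 2):
  Gamma_p = [[2.9271, 2.3264], [2.3264, 2.9271]]
  r_p     = [2.3264, 2.139]
Written out:
  2.9271 phi_1 + 2.3264 phi_2 = 2.3264
  2.3264 phi_1 + 2.9271 phi_2 = 2.139
Solve by Cramer's rule:
  det = gamma(0)^2 - gamma(1)^2 = (2.9271)^2 - (2.3264)^2 = 8.56791441 - 5.41213696 = 3.15577745
  phi_hat_1 = [gamma(1) gamma(0) - gamma(1) gamma(2)] / det = [(2.3264)(2.9271) - (2.3264)(2.139)] / 3.15577745 = 1.83343584 / 3.15577745 = 0.581
  phi_hat_2 = [gamma(0) gamma(2) - gamma(1)^2] / det = [(2.9271)(2.139) - (2.3264)^2] / 3.15577745 = 0.84892994 / 3.15577745 = 0.269
So phi_hat = [0.5810, 0.2690].
Therefore phi_hat_2 = 0.2690.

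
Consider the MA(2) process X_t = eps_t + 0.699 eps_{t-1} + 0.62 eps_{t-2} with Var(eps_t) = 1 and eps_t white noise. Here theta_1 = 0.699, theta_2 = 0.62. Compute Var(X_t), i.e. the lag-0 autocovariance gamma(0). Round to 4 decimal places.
\gamma(0) = 1.8730

For an MA(q) process X_t = eps_t + sum_i theta_i eps_{t-i} with
Var(eps_t) = sigma^2, the variance is
  gamma(0) = sigma^2 * (1 + sum_i theta_i^2).
  sum_i theta_i^2 = (0.699)^2 + (0.62)^2 = 0.488601 + 0.3844 = 0.873001.
  gamma(0) = 1 * (1 + 0.873001) = 1 * 1.873001 = 1.873001, which rounds to 1.8730.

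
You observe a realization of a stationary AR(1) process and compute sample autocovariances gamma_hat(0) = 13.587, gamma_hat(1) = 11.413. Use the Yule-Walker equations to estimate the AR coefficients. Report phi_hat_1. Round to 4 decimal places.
\hat\phi_{1} = 0.8400

The Yule-Walker equations for an AR(p) process read, in matrix form,
  Gamma_p phi = r_p,   with   (Gamma_p)_{ij} = gamma(|i - j|),
                       (r_p)_i = gamma(i),   i,j = 1..p.
Substitute the sample gammas (Toeplitz matrix and right-hand side of size 1):
  Gamma_p = [[13.587]]
  r_p     = [11.413]
With p = 1 this is the single equation gamma(0) phi_1 = gamma(1):
  phi_hat_1 = gamma(1) / gamma(0) = 11.413 / 13.587 = 0.8400.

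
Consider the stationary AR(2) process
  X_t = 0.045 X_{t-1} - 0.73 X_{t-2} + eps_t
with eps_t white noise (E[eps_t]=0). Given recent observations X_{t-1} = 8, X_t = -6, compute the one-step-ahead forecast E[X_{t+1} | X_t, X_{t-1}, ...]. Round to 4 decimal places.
E[X_{t+1} \mid \mathcal F_t] = -6.1100

For an AR(p) model X_t = c + sum_i phi_i X_{t-i} + eps_t, the
one-step-ahead conditional mean is
  E[X_{t+1} | X_t, ...] = c + sum_i phi_i X_{t+1-i}.
Substitute known values:
  E[X_{t+1} | ...] = (0.045) * (-6) + (-0.73) * (8)
                   = -6.1100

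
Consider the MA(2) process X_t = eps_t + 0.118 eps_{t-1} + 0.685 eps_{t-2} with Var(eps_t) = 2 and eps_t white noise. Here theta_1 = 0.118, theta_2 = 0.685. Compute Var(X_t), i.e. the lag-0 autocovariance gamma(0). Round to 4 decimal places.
\gamma(0) = 2.9663

For an MA(q) process X_t = eps_t + sum_i theta_i eps_{t-i} with
Var(eps_t) = sigma^2, the variance is
  gamma(0) = sigma^2 * (1 + sum_i theta_i^2).
  sum_i theta_i^2 = (0.118)^2 + (0.685)^2 = 0.013924 + 0.469225 = 0.483149.
  gamma(0) = 2 * (1 + 0.483149) = 2 * 1.483149 = 2.966298, which rounds to 2.9663.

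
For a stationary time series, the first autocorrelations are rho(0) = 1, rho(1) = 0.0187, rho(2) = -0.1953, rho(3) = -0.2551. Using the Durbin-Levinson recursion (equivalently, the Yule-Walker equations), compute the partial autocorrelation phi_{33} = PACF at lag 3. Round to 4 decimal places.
\phi_{33} = -0.2570

The PACF at lag k is phi_{kk}, the last component of the solution
to the Yule-Walker system G_k phi = r_k where
  (G_k)_{ij} = rho(|i - j|), (r_k)_i = rho(i), i,j = 1..k.
Equivalently, Durbin-Levinson gives phi_{kk} iteratively:
  phi_{11} = rho(1)
  phi_{kk} = [rho(k) - sum_{j=1..k-1} phi_{k-1,j} rho(k-j)]
            / [1 - sum_{j=1..k-1} phi_{k-1,j} rho(j)],
  phi_{k,j} = phi_{k-1,j} - phi_{kk} phi_{k-1,k-j},  j = 1..k-1.
Step k = 1:
  phi_11 = rho(1) = 0.0187.
Step k = 2:
  phi_22 = [rho(2) - phi_11 rho(1)] / [1 - phi_11 rho(1)] = [-0.1953 - (0.0187)(0.0187)] / [1 - (0.0187)(0.0187)]
         = -0.19564969 / 0.99965031 = -0.195718.
  Update: phi_21 = phi_11 - phi_22 phi_11 = 0.0187 - (-0.195718)(0.0187) = 0.02236.
Step k = 3:
  phi_33 = [rho(3) - phi_21 rho(2) - phi_22 rho(1)] / [1 - phi_21 rho(1) - phi_22 rho(2)]
    numerator   = -0.2551 - (0.02236)(-0.1953) - (-0.195718)(0.0187) = -0.24707318
    denominator = 1 - (0.02236)(0.0187) - (-0.195718)(-0.1953) = 0.96135812
  phi_33 = -0.24707318 / 0.96135812 = -0.257.
Therefore phi_{33} = -0.2570.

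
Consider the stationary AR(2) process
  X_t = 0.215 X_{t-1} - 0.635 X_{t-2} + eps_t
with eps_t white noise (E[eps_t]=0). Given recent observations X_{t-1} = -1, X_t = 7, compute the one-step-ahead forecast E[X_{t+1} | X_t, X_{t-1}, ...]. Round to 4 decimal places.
E[X_{t+1} \mid \mathcal F_t] = 2.1400

For an AR(p) model X_t = c + sum_i phi_i X_{t-i} + eps_t, the
one-step-ahead conditional mean is
  E[X_{t+1} | X_t, ...] = c + sum_i phi_i X_{t+1-i}.
Substitute known values:
  E[X_{t+1} | ...] = (0.215) * (7) + (-0.635) * (-1)
                   = 2.1400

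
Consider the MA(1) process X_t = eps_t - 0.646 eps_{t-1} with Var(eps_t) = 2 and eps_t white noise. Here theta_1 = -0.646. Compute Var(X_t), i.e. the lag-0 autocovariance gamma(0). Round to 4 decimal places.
\gamma(0) = 2.8346

For an MA(q) process X_t = eps_t + sum_i theta_i eps_{t-i} with
Var(eps_t) = sigma^2, the variance is
  gamma(0) = sigma^2 * (1 + sum_i theta_i^2).
  sum_i theta_i^2 = (-0.646)^2 = 0.417316.
  gamma(0) = 2 * (1 + 0.417316) = 2 * 1.417316 = 2.834632, which rounds to 2.8346.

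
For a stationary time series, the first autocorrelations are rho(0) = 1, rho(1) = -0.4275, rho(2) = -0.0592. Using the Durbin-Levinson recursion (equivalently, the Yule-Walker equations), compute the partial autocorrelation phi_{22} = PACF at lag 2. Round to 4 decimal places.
\phi_{22} = -0.2961

The PACF at lag k is phi_{kk}, the last component of the solution
to the Yule-Walker system G_k phi = r_k where
  (G_k)_{ij} = rho(|i - j|), (r_k)_i = rho(i), i,j = 1..k.
Equivalently, Durbin-Levinson gives phi_{kk} iteratively:
  phi_{11} = rho(1)
  phi_{kk} = [rho(k) - sum_{j=1..k-1} phi_{k-1,j} rho(k-j)]
            / [1 - sum_{j=1..k-1} phi_{k-1,j} rho(j)],
  phi_{k,j} = phi_{k-1,j} - phi_{kk} phi_{k-1,k-j},  j = 1..k-1.
Step k = 1:
  phi_11 = rho(1) = -0.4275.
Step k = 2:
  phi_22 = [rho(2) - phi_11 rho(1)] / [1 - phi_11 rho(1)] = [-0.0592 - (-0.4275)(-0.4275)] / [1 - (-0.4275)(-0.4275)]
         = -0.24195625 / 0.81724375 = -0.2961.
Therefore phi_{22} = -0.2961.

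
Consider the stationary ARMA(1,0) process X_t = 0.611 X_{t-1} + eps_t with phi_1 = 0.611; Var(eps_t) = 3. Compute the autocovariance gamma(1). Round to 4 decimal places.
\gamma(1) = 2.9249

Multiply the model equation by X_{t-k} and take expectations. With theta_0 = psi_0 = 1 and psi_j the MA(infinity) weights, this gives
  gamma(k) - sum_i phi_i gamma(k-i) = c_k,
  c_k = sigma^2 * sum_{j=k..q} theta_j psi_{j-k}   (c_k = 0 for k > q),
using gamma(-m) = gamma(m).
Pure AR (q = 0): c_0 = sigma^2 = 3, c_k = 0 for k >= 1.
Equations for k = 0 and k = 1 (AR order 1):
  gamma(0) = phi_1 gamma(1) + c_0
  gamma(1) = phi_1 gamma(0) + c_1
Substituting the second into the first: gamma(0) (1 - phi_1^2) = c_0 + phi_1 c_1, so
  gamma(0) = c_0 / (1 - phi_1^2) = 3 / (1 - (0.611)^2) = 3 / 0.626679 = 4.78714.
  gamma(1) = phi_1 gamma(0) = (0.611)(4.78714) = 2.924942.
Therefore gamma(1) = 2.9249 (to 4 decimal places).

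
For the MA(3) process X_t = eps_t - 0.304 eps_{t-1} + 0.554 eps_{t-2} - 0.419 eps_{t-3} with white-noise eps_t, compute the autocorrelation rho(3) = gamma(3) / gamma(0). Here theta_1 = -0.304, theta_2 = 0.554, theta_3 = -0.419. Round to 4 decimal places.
\rho(3) = -0.2660

For an MA(q) process with theta_0 = 1, the autocovariance is
  gamma(k) = sigma^2 * sum_{i=0..q-k} theta_i * theta_{i+k},
and rho(k) = gamma(k) / gamma(0). Sigma^2 cancels.
  numerator   = (1)*(-0.419) = -0.419.
  denominator = (1)^2 + (-0.304)^2 + (0.554)^2 + (-0.419)^2 = 1.574893.
  rho(3) = -0.419 / 1.574893 = -0.2660.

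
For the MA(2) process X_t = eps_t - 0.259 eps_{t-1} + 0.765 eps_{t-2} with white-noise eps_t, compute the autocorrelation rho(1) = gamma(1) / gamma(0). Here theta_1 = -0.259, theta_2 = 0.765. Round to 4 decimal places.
\rho(1) = -0.2767

For an MA(q) process with theta_0 = 1, the autocovariance is
  gamma(k) = sigma^2 * sum_{i=0..q-k} theta_i * theta_{i+k},
and rho(k) = gamma(k) / gamma(0). Sigma^2 cancels.
  numerator   = (1)*(-0.259) + (-0.259)*(0.765) = -0.457135.
  denominator = (1)^2 + (-0.259)^2 + (0.765)^2 = 1.652306.
  rho(1) = -0.457135 / 1.652306 = -0.2767.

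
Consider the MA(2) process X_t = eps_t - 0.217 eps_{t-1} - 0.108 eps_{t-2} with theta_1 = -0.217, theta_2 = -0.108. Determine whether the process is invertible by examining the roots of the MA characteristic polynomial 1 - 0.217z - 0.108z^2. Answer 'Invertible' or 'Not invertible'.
\text{Invertible}

The MA(q) characteristic polynomial is P(z) = 1 - 0.217z - 0.108z^2.
Invertibility requires all roots to lie outside the unit circle, i.e. |z| > 1 for every root.
Set 1 + (-0.217) z + (-0.108) z^2 = 0, i.e. a z^2 + b z + c = 0 with a = -0.108, b = -0.217, c = 1.
Discriminant D = b^2 - 4ac = (-0.217)^2 - 4*(-0.108)*1 = 0.047089 - (-0.432) = 0.479089.
D >= 0, so the roots are real: z = (-b +/- sqrt(D)) / (2a) = (0.217 +/- 0.692163) / (-0.216).
  z_1 = (0.217 + 0.692163) / (-0.216) = -4.2091,   |z_1| = 4.2091.
  z_2 = (0.217 - 0.692163) / (-0.216) = 2.1998,   |z_2| = 2.1998.
Moduli of all roots: 4.2091, 2.1998.
All moduli strictly greater than 1? Yes.
Verdict: Invertible.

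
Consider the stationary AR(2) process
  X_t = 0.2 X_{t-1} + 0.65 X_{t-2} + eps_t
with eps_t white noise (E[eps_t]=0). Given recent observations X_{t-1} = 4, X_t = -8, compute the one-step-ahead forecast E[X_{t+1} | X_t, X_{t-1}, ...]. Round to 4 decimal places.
E[X_{t+1} \mid \mathcal F_t] = 1.0000

For an AR(p) model X_t = c + sum_i phi_i X_{t-i} + eps_t, the
one-step-ahead conditional mean is
  E[X_{t+1} | X_t, ...] = c + sum_i phi_i X_{t+1-i}.
Substitute known values:
  E[X_{t+1} | ...] = (0.2) * (-8) + (0.65) * (4)
                   = 1.0000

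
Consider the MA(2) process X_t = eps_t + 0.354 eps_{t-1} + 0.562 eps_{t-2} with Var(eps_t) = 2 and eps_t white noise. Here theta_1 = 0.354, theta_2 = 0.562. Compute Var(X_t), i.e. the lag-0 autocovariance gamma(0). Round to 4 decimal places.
\gamma(0) = 2.8823

For an MA(q) process X_t = eps_t + sum_i theta_i eps_{t-i} with
Var(eps_t) = sigma^2, the variance is
  gamma(0) = sigma^2 * (1 + sum_i theta_i^2).
  sum_i theta_i^2 = (0.354)^2 + (0.562)^2 = 0.125316 + 0.315844 = 0.44116.
  gamma(0) = 2 * (1 + 0.44116) = 2 * 1.44116 = 2.88232, which rounds to 2.8823.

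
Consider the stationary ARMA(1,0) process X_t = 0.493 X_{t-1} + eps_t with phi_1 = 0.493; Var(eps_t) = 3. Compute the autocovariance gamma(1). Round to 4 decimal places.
\gamma(1) = 1.9539

Multiply the model equation by X_{t-k} and take expectations. With theta_0 = psi_0 = 1 and psi_j the MA(infinity) weights, this gives
  gamma(k) - sum_i phi_i gamma(k-i) = c_k,
  c_k = sigma^2 * sum_{j=k..q} theta_j psi_{j-k}   (c_k = 0 for k > q),
using gamma(-m) = gamma(m).
Pure AR (q = 0): c_0 = sigma^2 = 3, c_k = 0 for k >= 1.
Equations for k = 0 and k = 1 (AR order 1):
  gamma(0) = phi_1 gamma(1) + c_0
  gamma(1) = phi_1 gamma(0) + c_1
Substituting the second into the first: gamma(0) (1 - phi_1^2) = c_0 + phi_1 c_1, so
  gamma(0) = c_0 / (1 - phi_1^2) = 3 / (1 - (0.493)^2) = 3 / 0.756951 = 3.963268.
  gamma(1) = phi_1 gamma(0) = (0.493)(3.963268) = 1.953891.
Therefore gamma(1) = 1.9539 (to 4 decimal places).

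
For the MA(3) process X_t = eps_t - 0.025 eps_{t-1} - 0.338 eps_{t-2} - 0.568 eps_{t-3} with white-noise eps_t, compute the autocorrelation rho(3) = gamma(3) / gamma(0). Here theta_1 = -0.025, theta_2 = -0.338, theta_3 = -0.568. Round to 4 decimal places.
\rho(3) = -0.3951

For an MA(q) process with theta_0 = 1, the autocovariance is
  gamma(k) = sigma^2 * sum_{i=0..q-k} theta_i * theta_{i+k},
and rho(k) = gamma(k) / gamma(0). Sigma^2 cancels.
  numerator   = (1)*(-0.568) = -0.568.
  denominator = (1)^2 + (-0.025)^2 + (-0.338)^2 + (-0.568)^2 = 1.437493.
  rho(3) = -0.568 / 1.437493 = -0.3951.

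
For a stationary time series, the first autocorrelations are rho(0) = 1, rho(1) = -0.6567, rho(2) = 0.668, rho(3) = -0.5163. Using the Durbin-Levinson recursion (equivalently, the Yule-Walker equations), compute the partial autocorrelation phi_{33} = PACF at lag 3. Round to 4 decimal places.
\phi_{33} = 0.0279

The PACF at lag k is phi_{kk}, the last component of the solution
to the Yule-Walker system G_k phi = r_k where
  (G_k)_{ij} = rho(|i - j|), (r_k)_i = rho(i), i,j = 1..k.
Equivalently, Durbin-Levinson gives phi_{kk} iteratively:
  phi_{11} = rho(1)
  phi_{kk} = [rho(k) - sum_{j=1..k-1} phi_{k-1,j} rho(k-j)]
            / [1 - sum_{j=1..k-1} phi_{k-1,j} rho(j)],
  phi_{k,j} = phi_{k-1,j} - phi_{kk} phi_{k-1,k-j},  j = 1..k-1.
Step k = 1:
  phi_11 = rho(1) = -0.6567.
Step k = 2:
  phi_22 = [rho(2) - phi_11 rho(1)] / [1 - phi_11 rho(1)] = [0.668 - (-0.6567)(-0.6567)] / [1 - (-0.6567)(-0.6567)]
         = 0.23674511 / 0.56874511 = 0.416259.
  Update: phi_21 = phi_11 - phi_22 phi_11 = -0.6567 - (0.416259)(-0.6567) = -0.383343.
Step k = 3:
  phi_33 = [rho(3) - phi_21 rho(2) - phi_22 rho(1)] / [1 - phi_21 rho(1) - phi_22 rho(2)]
    numerator   = -0.5163 - (-0.383343)(0.668) - (0.416259)(-0.6567) = 0.01313016
    denominator = 1 - (-0.383343)(-0.6567) - (0.416259)(0.668) = 0.47019789
  phi_33 = 0.01313016 / 0.47019789 = 0.0279.
Therefore phi_{33} = 0.0279.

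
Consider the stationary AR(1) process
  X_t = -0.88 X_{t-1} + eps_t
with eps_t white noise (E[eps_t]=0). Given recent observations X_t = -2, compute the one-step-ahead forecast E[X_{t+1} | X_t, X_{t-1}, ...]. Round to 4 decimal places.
E[X_{t+1} \mid \mathcal F_t] = 1.7600

For an AR(p) model X_t = c + sum_i phi_i X_{t-i} + eps_t, the
one-step-ahead conditional mean is
  E[X_{t+1} | X_t, ...] = c + sum_i phi_i X_{t+1-i}.
Substitute known values:
  E[X_{t+1} | ...] = (-0.88) * (-2)
                   = 1.7600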